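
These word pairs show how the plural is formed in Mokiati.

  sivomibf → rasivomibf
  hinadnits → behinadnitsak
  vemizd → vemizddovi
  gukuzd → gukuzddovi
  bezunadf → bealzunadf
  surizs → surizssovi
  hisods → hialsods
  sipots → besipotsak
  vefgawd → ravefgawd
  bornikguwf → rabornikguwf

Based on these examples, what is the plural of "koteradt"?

koalteradt

surizs and sipots both end in -s yet inflect differently (surizssovi, besipotsak), so the final letter is not what conditions the rule; the second-to-last letter is.
"koteradt" has second-to-last letter 'd'. The stems whose second-to-last letter is 'd' (bezunadf → bealzunadf, hisods → hialsods) insert -al- after the first vowel.
So koteradt → koalteradt.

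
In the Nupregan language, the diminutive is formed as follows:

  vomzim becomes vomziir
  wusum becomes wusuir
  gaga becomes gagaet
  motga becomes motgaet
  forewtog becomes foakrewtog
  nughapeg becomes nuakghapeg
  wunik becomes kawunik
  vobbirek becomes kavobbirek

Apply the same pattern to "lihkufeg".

vomzim and wunik both have last vowel 'i' yet inflect differently (vomziir, kawunik), so the last vowel is not what conditions the rule; the final letter is.
"lihkufeg" ends in -g. The stems ending in -g (forewtog → foakrewtog, nughapeg → nuakghapeg) insert -ak- after the first vowel.
The other patterns: stems ending in -m drop the final letter and add -ir; stems ending in -a add -et; stems ending in -k add the prefix ka-.
So lihkufeg → liakhkufeg.

liakhkufeg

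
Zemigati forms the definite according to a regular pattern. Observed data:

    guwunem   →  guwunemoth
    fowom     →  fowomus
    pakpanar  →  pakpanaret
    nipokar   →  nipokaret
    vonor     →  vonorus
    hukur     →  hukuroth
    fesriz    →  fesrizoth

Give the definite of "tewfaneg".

tewfanegoth

"tewfaneg" has last vowel 'e'. The one such stem in the data (guwunem → guwunemoth) adds -oth, so the same rule applies.
So tewfaneg → tewfanegoth.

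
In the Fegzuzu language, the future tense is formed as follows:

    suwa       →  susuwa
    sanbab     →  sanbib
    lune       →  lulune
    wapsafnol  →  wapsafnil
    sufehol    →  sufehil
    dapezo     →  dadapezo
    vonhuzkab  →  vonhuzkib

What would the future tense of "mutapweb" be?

mutapwib

"mutapweb" ends in a consonant. The stems ending in a consonant (vonhuzkab → vonhuzkib, wapsafnol → wapsafnil, sanbab → sanbib) change the last vowel to 'i'.
So mutapweb → mutapwib.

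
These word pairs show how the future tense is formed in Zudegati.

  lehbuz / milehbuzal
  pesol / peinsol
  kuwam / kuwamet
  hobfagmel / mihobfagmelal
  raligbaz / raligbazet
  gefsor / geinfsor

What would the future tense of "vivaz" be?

"vivaz" has last vowel 'a'. The stems whose last vowel is 'a' (raligbaz → raligbazet, kuwam → kuwamet) add -et.
So vivaz → vivazet.

vivazet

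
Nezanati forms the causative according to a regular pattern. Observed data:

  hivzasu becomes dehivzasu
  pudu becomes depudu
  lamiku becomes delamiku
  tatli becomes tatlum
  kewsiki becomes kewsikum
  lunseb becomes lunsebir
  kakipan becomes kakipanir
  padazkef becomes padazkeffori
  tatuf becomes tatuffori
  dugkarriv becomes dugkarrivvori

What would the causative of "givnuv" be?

givnuvvori

lunseb and padazkef both have last vowel 'e' yet inflect differently (lunsebir, padazkeffori), so the last vowel is not what conditions the rule; the final letter is.
"givnuv" ends in -v. The one such stem in the data (dugkarriv → dugkarrivvori) doubles the final consonant and adds -ori (as do padazkef, tatuf), so the same rule applies.
The other patterns: stems ending in -u add the prefix de-; stems ending in -i drop the final letter and add -um; stems ending in -b or -n add -ir.
So givnuv → givnuvvori.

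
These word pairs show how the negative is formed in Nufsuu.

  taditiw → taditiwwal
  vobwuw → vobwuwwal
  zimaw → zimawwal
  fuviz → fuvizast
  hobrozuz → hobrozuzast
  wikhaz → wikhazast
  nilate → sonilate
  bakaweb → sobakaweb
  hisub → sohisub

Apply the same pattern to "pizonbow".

pizonbowwal

taditiw and fuviz both have last vowel 'i' yet inflect differently (taditiwwal, fuvizast), so the last vowel is not what conditions the rule; the final letter is.
"pizonbow" ends in -w. The stems ending in -w (taditiw → taditiwwal, vobwuw → vobwuwwal, zimaw → zimawwal) double the final consonant and add -al.
The other patterns: stems ending in -z add -ast; stems ending in -b or -e add the prefix so-.
So pizonbow → pizonbowwal.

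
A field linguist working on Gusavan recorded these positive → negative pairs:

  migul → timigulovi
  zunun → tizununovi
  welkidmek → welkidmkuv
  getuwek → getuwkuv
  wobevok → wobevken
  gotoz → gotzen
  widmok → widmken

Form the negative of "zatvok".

zatvken

welkidmek and wobevok both end in -k yet inflect differently (welkidmkuv, wobevken), so the final letter is not what conditions the rule; the last vowel is.
"zatvok" has last vowel 'o'. The stems whose last vowel is 'o' (wobevok → wobevken, gotoz → gotzen, widmok → widmken) delete the last vowel and add -en.
The other patterns: stems whose last vowel is 'u' add ti- … -ovi around the stem; stems whose last vowel is 'e' delete the last vowel and add -uv.
So zatvok → zatvken.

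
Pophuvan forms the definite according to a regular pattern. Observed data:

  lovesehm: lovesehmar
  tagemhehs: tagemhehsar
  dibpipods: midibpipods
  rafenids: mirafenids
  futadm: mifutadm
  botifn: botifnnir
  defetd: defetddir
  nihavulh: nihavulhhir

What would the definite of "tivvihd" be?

tivvihdar

tagemhehs and dibpipods both end in -s yet inflect differently (tagemhehsar, midibpipods), so the final letter is not what conditions the rule; the second-to-last letter is.
"tivvihd" has second-to-last letter 'h'. The stems whose second-to-last letter is 'h' (lovesehm → lovesehmar, tagemhehs → tagemhehsar) add -ar.
So tivvihd → tivvihdar.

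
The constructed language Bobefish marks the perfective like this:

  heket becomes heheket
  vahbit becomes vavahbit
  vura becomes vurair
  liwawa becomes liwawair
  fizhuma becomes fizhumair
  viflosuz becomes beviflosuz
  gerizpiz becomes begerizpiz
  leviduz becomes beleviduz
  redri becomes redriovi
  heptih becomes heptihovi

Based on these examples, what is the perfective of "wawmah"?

wawmahovi

vahbit and gerizpiz both have last vowel 'i' yet inflect differently (vavahbit, begerizpiz), so the last vowel is not what conditions the rule; the final letter is.
"wawmah" ends in -h. The one such stem in the data (heptih → heptihovi) adds -ovi, so the same rule applies.
The other patterns: stems ending in -t repeat the first consonant+vowel as a prefix; stems ending in -a add -ir; stems ending in -z add the prefix be-.
So wawmah → wawmahovi.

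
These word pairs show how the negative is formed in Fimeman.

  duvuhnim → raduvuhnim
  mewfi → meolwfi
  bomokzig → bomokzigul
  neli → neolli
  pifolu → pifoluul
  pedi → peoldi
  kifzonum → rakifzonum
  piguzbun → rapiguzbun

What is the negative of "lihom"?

ralihom

neli and duvuhnim both have last vowel 'i' yet inflect differently (neolli, raduvuhnim), so the last vowel is not what conditions the rule; the final letter is.
"lihom" ends in -m. The stems ending in -m (duvuhnim → raduvuhnim, kifzonum → rakifzonum) add the prefix ra-.
So lihom → ralihom.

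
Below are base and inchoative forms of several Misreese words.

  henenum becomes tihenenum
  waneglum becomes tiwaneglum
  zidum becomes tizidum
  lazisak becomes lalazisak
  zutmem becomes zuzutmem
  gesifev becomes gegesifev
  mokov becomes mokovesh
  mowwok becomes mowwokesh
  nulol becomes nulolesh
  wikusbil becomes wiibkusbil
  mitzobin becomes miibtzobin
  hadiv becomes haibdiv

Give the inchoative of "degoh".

henenum and zutmem both end in -m yet inflect differently (tihenenum, zuzutmem), so the final letter is not what conditions the rule; the last vowel is.
"degoh" has last vowel 'o'. The stems whose last vowel is 'o' (mokov → mokovesh, mowwok → mowwokesh, nulol → nulolesh) add -esh.
The other patterns: stems whose last vowel is 'u' add the prefix ti-; stems whose last vowel is 'a' or 'e' repeat the first consonant+vowel as a prefix; stems whose last vowel is 'i' insert -ib- after the first vowel.
So degoh → degohesh.

degohesh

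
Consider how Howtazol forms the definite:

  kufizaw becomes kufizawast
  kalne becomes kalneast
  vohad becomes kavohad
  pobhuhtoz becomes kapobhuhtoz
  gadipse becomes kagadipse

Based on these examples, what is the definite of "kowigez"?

kalne and gadipse both end in -e yet inflect differently (kalneast, kagadipse), so the final letter is not what conditions the rule; the first letter is.
"kowigez" begins with k-. The stems beginning with k- (kufizaw → kufizawast, kalne → kalneast) add -ast.
The other pattern: stems beginning with g-, p- or v- add the prefix ka-.
So kowigez → kowigezast.

kowigezast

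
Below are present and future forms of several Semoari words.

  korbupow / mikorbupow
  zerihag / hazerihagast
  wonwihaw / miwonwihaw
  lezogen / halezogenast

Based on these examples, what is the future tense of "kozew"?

mikozew

wonwihaw and zerihag both have last vowel 'a' yet inflect differently (miwonwihaw, hazerihagast), so the last vowel is not what conditions the rule; the final letter is.
"kozew" ends in -w. The stems ending in -w (korbupow → mikorbupow, wonwihaw → miwonwihaw) add the prefix mi-.
So kozew → mikozew.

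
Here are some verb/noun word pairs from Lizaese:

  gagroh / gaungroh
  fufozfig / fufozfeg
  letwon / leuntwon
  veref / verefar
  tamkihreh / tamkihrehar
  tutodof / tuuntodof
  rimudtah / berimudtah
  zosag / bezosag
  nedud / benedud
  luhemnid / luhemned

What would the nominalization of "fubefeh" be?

zosag and fufozfig both end in -g yet inflect differently (bezosag, fufozfeg), so the final letter is not what conditions the rule; the last vowel is.
"fubefeh" has last vowel 'e'. The stems whose last vowel is 'e' (veref → verefar, tamkihreh → tamkihrehar) add -ar.
The other patterns: stems whose last vowel is 'a' or 'u' add the prefix be-; stems whose last vowel is 'i' change the last vowel to 'e'; stems whose last vowel is 'o' insert -un- after the first vowel.
So fubefeh → fubefehar.

fubefehar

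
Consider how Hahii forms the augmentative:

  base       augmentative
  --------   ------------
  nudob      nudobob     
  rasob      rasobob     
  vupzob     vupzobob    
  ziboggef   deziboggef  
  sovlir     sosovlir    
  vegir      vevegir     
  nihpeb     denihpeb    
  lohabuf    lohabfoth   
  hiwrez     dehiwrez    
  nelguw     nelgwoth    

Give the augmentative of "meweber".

demeweber

nihpeb and nudob both end in -b yet inflect differently (denihpeb, nudobob), so the final letter is not what conditions the rule; the last vowel is.
"meweber" has last vowel 'e'. The stems whose last vowel is 'e' (ziboggef → deziboggef, hiwrez → dehiwrez, nihpeb → denihpeb) add the prefix de-.
So meweber → demeweber.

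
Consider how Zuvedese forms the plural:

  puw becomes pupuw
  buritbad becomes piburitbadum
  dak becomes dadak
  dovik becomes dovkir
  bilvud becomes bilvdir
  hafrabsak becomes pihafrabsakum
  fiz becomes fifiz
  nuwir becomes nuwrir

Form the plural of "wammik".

wammkir

"wammik" has 2 vowels. The stems with 2 vowels (dovik → dovkir, nuwir → nuwrir, bilvud → bilvdir) delete the last vowel and add -ir.
The other patterns: stems with 1 vowel repeat the first consonant+vowel as a prefix; stems with 3 vowels add pi- … -um around the stem.
So wammik → wammkir.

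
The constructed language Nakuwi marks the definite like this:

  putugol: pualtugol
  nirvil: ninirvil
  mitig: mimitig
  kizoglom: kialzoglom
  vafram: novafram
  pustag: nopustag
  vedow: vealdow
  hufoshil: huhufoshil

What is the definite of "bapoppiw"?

babapoppiw

mitig and pustag both end in -g yet inflect differently (mimitig, nopustag), so the final letter is not what conditions the rule; the last vowel is.
"bapoppiw" has last vowel 'i'. The stems whose last vowel is 'i' (mitig → mimitig, nirvil → ninirvil, hufoshil → huhufoshil) repeat the first consonant+vowel as a prefix.
The other patterns: stems whose last vowel is 'a' add the prefix no-; stems whose last vowel is 'o' insert -al- after the first vowel.
So bapoppiw → babapoppiw.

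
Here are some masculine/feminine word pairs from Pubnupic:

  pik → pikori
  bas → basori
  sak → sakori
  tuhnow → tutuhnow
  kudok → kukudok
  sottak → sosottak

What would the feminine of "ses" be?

"ses" has 1 vowel. The stems with 1 vowel (pik → pikori, bas → basori, sak → sakori) add -ori.
The other pattern: stems with 2 vowels repeat the first consonant+vowel as a prefix.
So ses → sesori.

sesori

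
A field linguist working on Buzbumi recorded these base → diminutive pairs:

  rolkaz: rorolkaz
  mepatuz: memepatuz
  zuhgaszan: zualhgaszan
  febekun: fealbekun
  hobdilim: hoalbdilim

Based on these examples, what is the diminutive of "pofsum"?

poalfsum

rolkaz and zuhgaszan both have last vowel 'a' yet inflect differently (rorolkaz, zualhgaszan), so the last vowel is not what conditions the rule; the final letter is.
"pofsum" ends in -m. The one such stem in the data (hobdilim → hoalbdilim) inserts -al- after the first vowel (as do zuhgaszan, febekun), so the same rule applies.
The other pattern: stems ending in -z repeat the first consonant+vowel as a prefix.
So pofsum → poalfsum.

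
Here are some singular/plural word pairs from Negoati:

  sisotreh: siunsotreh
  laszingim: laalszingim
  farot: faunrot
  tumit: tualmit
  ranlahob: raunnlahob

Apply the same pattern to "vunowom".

tumit and farot both end in -t yet inflect differently (tualmit, faunrot), so the final letter is not what conditions the rule; the last vowel is.
"vunowom" has last vowel 'o'. The stems whose last vowel is 'o' (farot → faunrot, ranlahob → raunnlahob) insert -un- after the first vowel.
The other pattern: stems whose last vowel is 'i' insert -al- after the first vowel.
So vunowom → vuunnowom.

vuunnowom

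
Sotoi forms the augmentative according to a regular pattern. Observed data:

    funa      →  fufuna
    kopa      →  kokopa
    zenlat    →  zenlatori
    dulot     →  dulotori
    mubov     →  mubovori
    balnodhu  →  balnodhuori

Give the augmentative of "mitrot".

funa and zenlat both have last vowel 'a' yet inflect differently (fufuna, zenlatori), so the last vowel is not what conditions the rule; the final letter is.
"mitrot" ends in -t. The stems ending in -t (zenlat → zenlatori, dulot → dulotori) add -ori.
So mitrot → mitrotori.

mitrotori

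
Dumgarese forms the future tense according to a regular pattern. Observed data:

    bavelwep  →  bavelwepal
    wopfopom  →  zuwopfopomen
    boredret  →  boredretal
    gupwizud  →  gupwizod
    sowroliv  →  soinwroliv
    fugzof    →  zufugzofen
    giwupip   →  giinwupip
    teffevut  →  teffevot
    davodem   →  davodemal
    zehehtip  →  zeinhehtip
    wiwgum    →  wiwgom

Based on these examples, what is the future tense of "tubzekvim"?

tuinbzekvim

wopfopom and wiwgum both end in -m yet inflect differently (zuwopfopomen, wiwgom), so the final letter is not what conditions the rule; the last vowel is.
"tubzekvim" has last vowel 'i'. The stems whose last vowel is 'i' (sowroliv → soinwroliv, giwupip → giinwupip, zehehtip → zeinhehtip) insert -in- after the first vowel.
The other patterns: stems whose last vowel is 'o' add zu- … -en around the stem; stems whose last vowel is 'u' change the last vowel to 'o'; stems whose last vowel is 'e' add -al.
So tubzekvim → tuinbzekvim.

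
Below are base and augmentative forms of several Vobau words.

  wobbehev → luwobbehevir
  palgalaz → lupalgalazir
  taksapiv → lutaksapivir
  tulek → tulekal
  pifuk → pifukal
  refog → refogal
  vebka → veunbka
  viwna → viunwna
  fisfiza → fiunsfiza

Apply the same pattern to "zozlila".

zounzlila

wobbehev and tulek both have last vowel 'e' yet inflect differently (luwobbehevir, tulekal), so the last vowel is not what conditions the rule; the final letter is.
"zozlila" ends in -a. The stems ending in -a (vebka → veunbka, viwna → viunwna, fisfiza → fiunsfiza) insert -un- after the first vowel.
The other patterns: stems ending in -v or -z add lu- … -ir around the stem; stems ending in -g or -k add -al.
So zozlila → zounzlila.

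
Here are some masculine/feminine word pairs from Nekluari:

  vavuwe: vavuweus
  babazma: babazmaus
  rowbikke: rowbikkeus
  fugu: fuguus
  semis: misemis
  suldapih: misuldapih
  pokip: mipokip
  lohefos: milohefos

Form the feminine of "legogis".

milegogis

fugu and semis both have 2 vowels yet inflect differently (fuguus, misemis), so the number of vowels is not what conditions the rule; whether the stem ends in a vowel or a consonant is.
"legogis" ends in a consonant. The stems ending in a consonant (semis → misemis, suldapih → misuldapih, pokip → mipokip) add the prefix mi-.
So legogis → milegogis.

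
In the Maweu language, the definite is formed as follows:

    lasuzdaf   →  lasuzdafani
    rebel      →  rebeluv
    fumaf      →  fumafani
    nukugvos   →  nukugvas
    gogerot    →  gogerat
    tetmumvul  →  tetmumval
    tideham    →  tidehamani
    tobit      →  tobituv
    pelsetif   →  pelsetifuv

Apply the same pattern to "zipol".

fumaf and pelsetif both end in -f yet inflect differently (fumafani, pelsetifuv), so the final letter is not what conditions the rule; the last vowel is.
"zipol" has last vowel 'o'. The stems whose last vowel is 'o' (gogerot → gogerat, nukugvos → nukugvas) change the last vowel to 'a'.
The other patterns: stems whose last vowel is 'a' add -ani; stems whose last vowel is 'e' or 'i' add -uv.
So zipol → zipal.

zipal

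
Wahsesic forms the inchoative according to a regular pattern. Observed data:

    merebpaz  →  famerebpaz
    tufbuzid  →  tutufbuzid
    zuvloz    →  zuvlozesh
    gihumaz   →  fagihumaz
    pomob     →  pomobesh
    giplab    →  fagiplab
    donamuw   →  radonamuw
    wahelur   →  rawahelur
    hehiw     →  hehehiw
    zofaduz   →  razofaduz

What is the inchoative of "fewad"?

fafewad

donamuw and hehiw both end in -w yet inflect differently (radonamuw, hehehiw), so the final letter is not what conditions the rule; the last vowel is.
"fewad" has last vowel 'a'. The stems whose last vowel is 'a' (gihumaz → fagihumaz, merebpaz → famerebpaz, giplab → fagiplab) add the prefix fa-.
So fewad → fafewad.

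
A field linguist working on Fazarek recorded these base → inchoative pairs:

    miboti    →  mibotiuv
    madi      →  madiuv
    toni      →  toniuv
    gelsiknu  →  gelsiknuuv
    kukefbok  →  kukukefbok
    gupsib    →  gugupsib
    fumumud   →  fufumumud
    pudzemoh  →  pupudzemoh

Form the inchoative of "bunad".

bubunad

miboti and gupsib both have last vowel 'i' yet inflect differently (mibotiuv, gugupsib), so the last vowel is not what conditions the rule; whether the stem ends in a vowel or a consonant is.
"bunad" ends in a consonant. The stems ending in a consonant (kukefbok → kukukefbok, gupsib → gugupsib, fumumud → fufumumud) repeat the first consonant+vowel as a prefix.
The other pattern: stems ending in a vowel add -uv.
So bunad → bubunad.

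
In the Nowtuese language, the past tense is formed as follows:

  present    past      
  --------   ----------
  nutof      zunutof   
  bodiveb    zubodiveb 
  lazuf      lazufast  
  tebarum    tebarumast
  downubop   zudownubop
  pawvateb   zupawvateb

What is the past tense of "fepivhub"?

lazuf and nutof both end in -f yet inflect differently (lazufast, zunutof), so the final letter is not what conditions the rule; the last vowel is.
"fepivhub" has last vowel 'u'. The stems whose last vowel is 'u' (tebarum → tebarumast, lazuf → lazufast) add -ast.
The other pattern: stems whose last vowel is 'e' or 'o' add the prefix zu-.
So fepivhub → fepivhubast.

fepivhubast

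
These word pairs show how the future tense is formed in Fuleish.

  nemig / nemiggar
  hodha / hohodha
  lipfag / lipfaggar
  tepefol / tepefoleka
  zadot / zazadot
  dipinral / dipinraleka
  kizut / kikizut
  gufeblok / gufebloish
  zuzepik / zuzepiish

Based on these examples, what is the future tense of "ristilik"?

ristiliish

zuzepik and nemig both have last vowel 'i' yet inflect differently (zuzepiish, nemiggar), so the last vowel is not what conditions the rule; the final letter is.
"ristilik" ends in -k. The stems ending in -k (gufeblok → gufebloish, zuzepik → zuzepiish) drop the final letter and add -ish.
The other patterns: stems ending in -g double the final consonant and add -ar; stems ending in -l add -eka; stems ending in -a or -t repeat the first consonant+vowel as a prefix.
So ristilik → ristiliish.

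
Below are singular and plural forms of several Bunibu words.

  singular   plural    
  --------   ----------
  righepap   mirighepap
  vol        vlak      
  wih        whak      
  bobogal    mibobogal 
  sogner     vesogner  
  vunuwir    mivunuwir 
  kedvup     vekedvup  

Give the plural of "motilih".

mimotilih

vol and bobogal both end in -l yet inflect differently (vlak, mibobogal), so the final letter is not what conditions the rule; the number of vowels is.
"motilih" has 3 vowels. The stems with 3 vowels (bobogal → mibobogal, righepap → mirighepap, vunuwir → mivunuwir) add the prefix mi-.
The other patterns: stems with 1 vowel delete the last vowel and add -ak; stems with 2 vowels add the prefix ve-.
So motilih → mimotilih.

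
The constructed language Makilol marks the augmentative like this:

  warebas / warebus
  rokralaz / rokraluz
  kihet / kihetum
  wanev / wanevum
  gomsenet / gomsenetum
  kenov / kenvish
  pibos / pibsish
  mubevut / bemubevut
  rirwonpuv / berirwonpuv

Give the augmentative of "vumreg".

wanev and kenov both end in -v yet inflect differently (wanevum, kenvish), so the final letter is not what conditions the rule; the last vowel is.
"vumreg" has last vowel 'e'. The stems whose last vowel is 'e' (kihet → kihetum, wanev → wanevum, gomsenet → gomsenetum) add -um.
The other patterns: stems whose last vowel is 'a' change the last vowel to 'u'; stems whose last vowel is 'o' delete the last vowel and add -ish; stems whose last vowel is 'u' add the prefix be-.
So vumreg → vumregum.

vumregum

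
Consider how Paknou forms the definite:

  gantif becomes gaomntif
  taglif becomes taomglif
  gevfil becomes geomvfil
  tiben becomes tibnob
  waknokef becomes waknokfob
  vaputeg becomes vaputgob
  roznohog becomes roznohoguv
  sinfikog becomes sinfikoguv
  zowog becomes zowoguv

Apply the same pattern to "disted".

gantif and waknokef both end in -f yet inflect differently (gaomntif, waknokfob), so the final letter is not what conditions the rule; the last vowel is.
"disted" has last vowel 'e'. The stems whose last vowel is 'e' (tiben → tibnob, waknokef → waknokfob, vaputeg → vaputgob) delete the last vowel and add -ob.
So disted → distdob.

distdob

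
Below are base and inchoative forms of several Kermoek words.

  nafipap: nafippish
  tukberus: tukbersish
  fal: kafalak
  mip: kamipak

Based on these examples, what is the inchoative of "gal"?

"gal" has 1 vowel. The stems with 1 vowel (mip → kamipak, fal → kafalak) add ka- … -ak around the stem.
The other pattern: stems with 3 vowels delete the last vowel and add -ish.
So gal → kagalak.

kagalak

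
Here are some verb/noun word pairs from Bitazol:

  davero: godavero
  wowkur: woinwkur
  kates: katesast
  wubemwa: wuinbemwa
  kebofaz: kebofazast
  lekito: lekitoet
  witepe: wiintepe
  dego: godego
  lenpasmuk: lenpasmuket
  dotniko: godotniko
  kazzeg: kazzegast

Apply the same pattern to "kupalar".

dotniko and lekito both end in -o yet inflect differently (godotniko, lekitoet), so the final letter is not what conditions the rule; the first letter is.
"kupalar" begins with k-. The stems beginning with k- (kebofaz → kebofazast, kates → katesast, kazzeg → kazzegast) add -ast.
So kupalar → kupalarast.

kupalarast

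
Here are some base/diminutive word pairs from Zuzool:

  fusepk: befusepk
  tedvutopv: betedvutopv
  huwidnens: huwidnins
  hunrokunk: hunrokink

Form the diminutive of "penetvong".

penetving

fusepk and hunrokunk both end in -k yet inflect differently (befusepk, hunrokink), so the final letter is not what conditions the rule; the second-to-last letter is.
"penetvong" has second-to-last letter 'n'. The stems whose second-to-last letter is 'n' (huwidnens → huwidnins, hunrokunk → hunrokink) change the last vowel to 'i'.
So penetvong → penetving.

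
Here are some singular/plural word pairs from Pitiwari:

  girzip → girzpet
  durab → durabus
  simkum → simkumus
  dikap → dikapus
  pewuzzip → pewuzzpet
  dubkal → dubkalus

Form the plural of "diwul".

diwulus

"diwul" has last vowel 'u'. The one such stem in the data (simkum → simkumus) adds -us, so the same rule applies.
So diwul → diwulus.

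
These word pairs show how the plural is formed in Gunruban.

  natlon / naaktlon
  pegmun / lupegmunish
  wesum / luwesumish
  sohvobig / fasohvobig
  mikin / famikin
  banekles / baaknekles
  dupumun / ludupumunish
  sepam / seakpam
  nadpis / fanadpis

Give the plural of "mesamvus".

lumesamvusish

dupumun and mikin both end in -n yet inflect differently (ludupumunish, famikin), so the final letter is not what conditions the rule; the last vowel is.
"mesamvus" has last vowel 'u'. The stems whose last vowel is 'u' (wesum → luwesumish, dupumun → ludupumunish, pegmun → lupegmunish) add lu- … -ish around the stem.
The other patterns: stems whose last vowel is 'i' add the prefix fa-; stems whose last vowel is 'a', 'e' or 'o' insert -ak- after the first vowel.
So mesamvus → lumesamvusish.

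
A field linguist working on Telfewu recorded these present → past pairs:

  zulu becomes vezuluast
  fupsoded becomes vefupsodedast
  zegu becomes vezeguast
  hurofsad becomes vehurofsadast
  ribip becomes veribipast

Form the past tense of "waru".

Every pair shown (zulu → vezuluast, fupsoded → vefupsodedast, zegu → vezeguast, …) follows the same rule: add ve- … -ast around the stem.
So waru → vewaruast.

vewaruast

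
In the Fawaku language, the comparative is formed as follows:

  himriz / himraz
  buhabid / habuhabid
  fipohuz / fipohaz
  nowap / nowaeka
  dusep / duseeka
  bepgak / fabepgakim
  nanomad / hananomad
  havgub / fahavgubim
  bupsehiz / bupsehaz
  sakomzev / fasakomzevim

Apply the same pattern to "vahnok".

favahnokim

nowap and nanomad both have last vowel 'a' yet inflect differently (nowaeka, hananomad), so the last vowel is not what conditions the rule; the final letter is.
"vahnok" ends in -k. The one such stem in the data (bepgak → fabepgakim) adds fa- … -im around the stem, so the same rule applies.
So vahnok → favahnokim.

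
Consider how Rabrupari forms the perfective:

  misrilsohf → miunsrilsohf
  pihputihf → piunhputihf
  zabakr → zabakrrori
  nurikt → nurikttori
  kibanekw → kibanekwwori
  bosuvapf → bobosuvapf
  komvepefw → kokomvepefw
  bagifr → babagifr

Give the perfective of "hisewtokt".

misrilsohf and bosuvapf both end in -f yet inflect differently (miunsrilsohf, bobosuvapf), so the final letter is not what conditions the rule; the second-to-last letter is.
"hisewtokt" has second-to-last letter 'k'. The stems whose second-to-last letter is 'k' (zabakr → zabakrrori, nurikt → nurikttori, kibanekw → kibanekwwori) double the final consonant and add -ori.
So hisewtokt → hisewtokttori.

hisewtokttori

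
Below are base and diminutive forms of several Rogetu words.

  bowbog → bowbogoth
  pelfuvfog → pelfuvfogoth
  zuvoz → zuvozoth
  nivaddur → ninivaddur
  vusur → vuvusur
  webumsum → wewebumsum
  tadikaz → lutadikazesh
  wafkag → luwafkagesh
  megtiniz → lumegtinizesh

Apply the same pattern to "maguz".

"maguz" has last vowel 'u'. The stems whose last vowel is 'u' (nivaddur → ninivaddur, vusur → vuvusur, webumsum → wewebumsum) repeat the first consonant+vowel as a prefix.
So maguz → mamaguz.

mamaguz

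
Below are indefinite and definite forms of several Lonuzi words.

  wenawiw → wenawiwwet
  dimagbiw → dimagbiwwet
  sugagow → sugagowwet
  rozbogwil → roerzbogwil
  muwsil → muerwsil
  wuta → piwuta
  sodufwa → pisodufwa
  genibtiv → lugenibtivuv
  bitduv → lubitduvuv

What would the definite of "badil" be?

baerdil

wenawiw and rozbogwil both have last vowel 'i' yet inflect differently (wenawiwwet, roerzbogwil), so the last vowel is not what conditions the rule; the final letter is.
"badil" ends in -l. The stems ending in -l (rozbogwil → roerzbogwil, muwsil → muerwsil) insert -er- after the first vowel.
So badil → baerdil.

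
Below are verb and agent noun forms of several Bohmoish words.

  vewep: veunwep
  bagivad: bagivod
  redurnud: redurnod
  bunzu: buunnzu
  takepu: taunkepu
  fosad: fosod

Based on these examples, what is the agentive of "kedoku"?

keundoku

redurnud and takepu both have last vowel 'u' yet inflect differently (redurnod, taunkepu), so the last vowel is not what conditions the rule; the final letter is.
"kedoku" ends in -u. The stems ending in -u (takepu → taunkepu, bunzu → buunnzu) insert -un- after the first vowel.
So kedoku → keundoku.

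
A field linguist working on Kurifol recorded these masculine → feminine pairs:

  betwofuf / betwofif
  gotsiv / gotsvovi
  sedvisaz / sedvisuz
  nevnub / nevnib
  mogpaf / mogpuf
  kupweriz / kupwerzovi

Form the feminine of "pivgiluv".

"pivgiluv" has last vowel 'u'. The stems whose last vowel is 'u' (betwofuf → betwofif, nevnub → nevnib) change the last vowel to 'i'.
The other patterns: stems whose last vowel is 'i' delete the last vowel and add -ovi; stems whose last vowel is 'a' change the last vowel to 'u'.
So pivgiluv → pivgiliv.

pivgiliv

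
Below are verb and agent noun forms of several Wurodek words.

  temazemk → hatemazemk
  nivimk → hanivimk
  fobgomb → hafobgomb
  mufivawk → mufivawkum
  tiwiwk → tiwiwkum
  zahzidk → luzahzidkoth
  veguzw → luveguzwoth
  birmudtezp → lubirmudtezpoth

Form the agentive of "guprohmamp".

temazemk and mufivawk both end in -k yet inflect differently (hatemazemk, mufivawkum), so the final letter is not what conditions the rule; the second-to-last letter is.
"guprohmamp" has second-to-last letter 'm'. The stems whose second-to-last letter is 'm' (temazemk → hatemazemk, nivimk → hanivimk, fobgomb → hafobgomb) add the prefix ha-.
So guprohmamp → haguprohmamp.

haguprohmamp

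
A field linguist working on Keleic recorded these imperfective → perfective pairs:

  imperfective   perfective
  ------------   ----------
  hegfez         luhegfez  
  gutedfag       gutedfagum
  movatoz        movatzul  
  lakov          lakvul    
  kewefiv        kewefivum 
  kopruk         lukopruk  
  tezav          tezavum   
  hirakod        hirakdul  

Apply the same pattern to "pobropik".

pobropikum

"pobropik" has last vowel 'i'. The one such stem in the data (kewefiv → kewefivum) adds -um, so the same rule applies.
So pobropik → pobropikum.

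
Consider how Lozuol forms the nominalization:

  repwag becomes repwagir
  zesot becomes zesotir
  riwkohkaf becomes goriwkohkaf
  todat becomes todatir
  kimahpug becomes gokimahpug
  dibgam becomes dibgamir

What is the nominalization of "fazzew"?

fazzewir

kimahpug and repwag both end in -g yet inflect differently (gokimahpug, repwagir), so the final letter is not what conditions the rule; the number of vowels is.
"fazzew" has 2 vowels. The stems with 2 vowels (todat → todatir, zesot → zesotir, dibgam → dibgamir) add -ir.
So fazzew → fazzewir.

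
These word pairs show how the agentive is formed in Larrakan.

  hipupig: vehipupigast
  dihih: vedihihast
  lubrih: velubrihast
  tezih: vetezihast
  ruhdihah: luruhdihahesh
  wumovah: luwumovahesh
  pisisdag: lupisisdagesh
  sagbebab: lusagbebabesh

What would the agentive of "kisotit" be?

vekisotitast

dihih and ruhdihah both end in -h yet inflect differently (vedihihast, luruhdihahesh), so the final letter is not what conditions the rule; the last vowel is.
"kisotit" has last vowel 'i'. The stems whose last vowel is 'i' (hipupig → vehipupigast, dihih → vedihihast, lubrih → velubrihast) add ve- … -ast around the stem.
The other pattern: stems whose last vowel is 'a' add lu- … -esh around the stem.
So kisotit → vekisotitast.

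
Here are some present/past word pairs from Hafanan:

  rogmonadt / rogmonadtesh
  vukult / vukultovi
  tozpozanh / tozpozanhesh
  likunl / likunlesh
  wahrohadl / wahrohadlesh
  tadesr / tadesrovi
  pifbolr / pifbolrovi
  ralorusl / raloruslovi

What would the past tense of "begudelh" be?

ralorusl and likunl both end in -l yet inflect differently (raloruslovi, likunlesh), so the final letter is not what conditions the rule; the second-to-last letter is.
"begudelh" has second-to-last letter 'l'. The stems whose second-to-last letter is 'l' (pifbolr → pifbolrovi, vukult → vukultovi) add -ovi.
The other pattern: stems whose second-to-last letter is 'd' or 'n' add -esh.
So begudelh → begudelhovi.

begudelhovi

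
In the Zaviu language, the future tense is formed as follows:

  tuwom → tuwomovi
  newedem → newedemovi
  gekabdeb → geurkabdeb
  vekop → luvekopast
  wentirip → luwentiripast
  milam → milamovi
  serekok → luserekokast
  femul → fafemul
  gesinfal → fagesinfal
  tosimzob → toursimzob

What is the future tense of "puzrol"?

fapuzrol

tosimzob and tuwom both have last vowel 'o' yet inflect differently (toursimzob, tuwomovi), so the last vowel is not what conditions the rule; the final letter is.
"puzrol" ends in -l. The stems ending in -l (femul → fafemul, gesinfal → fagesinfal) add the prefix fa-.
The other patterns: stems ending in -b insert -ur- after the first vowel; stems ending in -m add -ovi; stems ending in -k or -p add lu- … -ast around the stem.
So puzrol → fapuzrol.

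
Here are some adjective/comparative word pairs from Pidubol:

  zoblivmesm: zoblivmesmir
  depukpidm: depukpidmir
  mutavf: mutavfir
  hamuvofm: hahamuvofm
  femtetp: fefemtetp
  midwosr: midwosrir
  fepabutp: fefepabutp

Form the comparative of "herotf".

heherotf

hamuvofm and depukpidm both end in -m yet inflect differently (hahamuvofm, depukpidmir), so the final letter is not what conditions the rule; the second-to-last letter is.
"herotf" has second-to-last letter 't'. The stems whose second-to-last letter is 't' (femtetp → fefemtetp, fepabutp → fefepabutp) repeat the first consonant+vowel as a prefix.
So herotf → heherotf.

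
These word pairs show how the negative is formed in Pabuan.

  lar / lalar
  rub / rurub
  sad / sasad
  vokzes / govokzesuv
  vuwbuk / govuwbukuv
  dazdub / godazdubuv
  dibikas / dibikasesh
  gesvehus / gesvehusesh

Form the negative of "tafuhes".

rub and dazdub both end in -b yet inflect differently (rurub, godazdubuv), so the final letter is not what conditions the rule; the number of vowels is.
"tafuhes" has 3 vowels. The stems with 3 vowels (dibikas → dibikasesh, gesvehus → gesvehusesh) add -esh.
The other patterns: stems with 1 vowel repeat the first consonant+vowel as a prefix; stems with 2 vowels add go- … -uv around the stem.
So tafuhes → tafuhesesh.

tafuhesesh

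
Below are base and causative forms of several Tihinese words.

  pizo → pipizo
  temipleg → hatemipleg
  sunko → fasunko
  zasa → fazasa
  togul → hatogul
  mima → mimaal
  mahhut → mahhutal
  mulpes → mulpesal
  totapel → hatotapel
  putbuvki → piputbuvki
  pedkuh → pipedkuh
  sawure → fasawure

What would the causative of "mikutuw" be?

pizo and sunko both end in -o yet inflect differently (pipizo, fasunko), so the final letter is not what conditions the rule; the first letter is.
"mikutuw" begins with m-. The stems beginning with m- (mima → mimaal, mahhut → mahhutal, mulpes → mulpesal) add -al.
The other patterns: stems beginning with p- add the prefix pi-; stems beginning with t- add the prefix ha-; stems beginning with s- or z- add the prefix fa-.
So mikutuw → mikutuwal.

mikutuwal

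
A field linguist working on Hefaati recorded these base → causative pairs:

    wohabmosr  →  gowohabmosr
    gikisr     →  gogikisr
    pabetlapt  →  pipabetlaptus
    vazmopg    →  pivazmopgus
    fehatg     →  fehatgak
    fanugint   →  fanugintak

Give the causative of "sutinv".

vazmopg and fehatg both end in -g yet inflect differently (pivazmopgus, fehatgak), so the final letter is not what conditions the rule; the second-to-last letter is.
"sutinv" has second-to-last letter 'n'. The one such stem in the data (fanugint → fanugintak) adds -ak, so the same rule applies.
So sutinv → sutinvak.

sutinvak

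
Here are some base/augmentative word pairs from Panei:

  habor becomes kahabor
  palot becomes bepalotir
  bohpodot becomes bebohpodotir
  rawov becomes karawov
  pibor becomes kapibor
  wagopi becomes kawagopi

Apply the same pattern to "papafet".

bepapafetir

"papafet" ends in -t. The stems ending in -t (palot → bepalotir, bohpodot → bebohpodotir) add be- … -ir around the stem.
The other pattern: stems ending in -i, -r or -v add the prefix ka-.
So papafet → bepapafetir.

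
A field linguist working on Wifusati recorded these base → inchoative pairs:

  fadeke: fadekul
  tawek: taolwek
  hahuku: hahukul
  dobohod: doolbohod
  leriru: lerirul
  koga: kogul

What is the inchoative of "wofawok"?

woolfawok

tawek and fadeke both have last vowel 'e' yet inflect differently (taolwek, fadekul), so the last vowel is not what conditions the rule; whether the stem ends in a vowel or a consonant is.
"wofawok" ends in a consonant. The stems ending in a consonant (dobohod → doolbohod, tawek → taolwek) insert -ol- after the first vowel.
The other pattern: stems ending in a vowel drop the final letter and add -ul.
So wofawok → woolfawok.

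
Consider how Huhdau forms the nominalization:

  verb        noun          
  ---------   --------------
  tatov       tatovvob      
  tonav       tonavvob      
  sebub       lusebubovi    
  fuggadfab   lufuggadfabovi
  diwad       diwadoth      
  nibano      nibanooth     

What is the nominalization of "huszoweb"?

tonav and fuggadfab both have last vowel 'a' yet inflect differently (tonavvob, lufuggadfabovi), so the last vowel is not what conditions the rule; the final letter is.
"huszoweb" ends in -b. The stems ending in -b (sebub → lusebubovi, fuggadfab → lufuggadfabovi) add lu- … -ovi around the stem.
So huszoweb → luhuszowebovi.

luhuszowebovi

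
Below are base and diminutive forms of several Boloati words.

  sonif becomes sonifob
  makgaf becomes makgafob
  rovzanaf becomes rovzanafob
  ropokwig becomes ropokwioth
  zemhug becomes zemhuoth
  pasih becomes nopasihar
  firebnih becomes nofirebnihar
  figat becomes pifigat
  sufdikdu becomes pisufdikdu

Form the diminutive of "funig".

sonif and ropokwig both have last vowel 'i' yet inflect differently (sonifob, ropokwioth), so the last vowel is not what conditions the rule; the final letter is.
"funig" ends in -g. The stems ending in -g (ropokwig → ropokwioth, zemhug → zemhuoth) drop the final letter and add -oth.
The other patterns: stems ending in -f add -ob; stems ending in -h add no- … -ar around the stem; stems ending in -t or -u add the prefix pi-.
So funig → funioth.

funioth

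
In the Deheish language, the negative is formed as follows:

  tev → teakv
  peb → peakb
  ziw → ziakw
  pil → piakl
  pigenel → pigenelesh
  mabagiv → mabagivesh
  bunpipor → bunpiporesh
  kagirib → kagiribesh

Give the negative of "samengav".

samengavesh

pil and pigenel both end in -l yet inflect differently (piakl, pigenelesh), so the final letter is not what conditions the rule; the number of vowels is.
"samengav" has 3 vowels. The stems with 3 vowels (pigenel → pigenelesh, mabagiv → mabagivesh, bunpipor → bunpiporesh) add -esh.
The other pattern: stems with 1 vowel insert -ak- after the first vowel.
So samengav → samengavesh.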